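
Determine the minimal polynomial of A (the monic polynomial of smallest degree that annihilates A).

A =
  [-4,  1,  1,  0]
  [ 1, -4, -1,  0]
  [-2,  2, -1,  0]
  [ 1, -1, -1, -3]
x^2 + 6*x + 9

The characteristic polynomial is χ_A(x) = (x + 3)^4, so the eigenvalues are known. The minimal polynomial is
  m_A(x) = Π_λ (x − λ)^{k_λ}
where k_λ is the size of the *largest* Jordan block for λ (equivalently, the smallest k with (A − λI)^k v = 0 for every generalised eigenvector v of λ).

  λ = -3: largest Jordan block has size 2, contributing (x + 3)^2

So m_A(x) = (x + 3)^2 = x^2 + 6*x + 9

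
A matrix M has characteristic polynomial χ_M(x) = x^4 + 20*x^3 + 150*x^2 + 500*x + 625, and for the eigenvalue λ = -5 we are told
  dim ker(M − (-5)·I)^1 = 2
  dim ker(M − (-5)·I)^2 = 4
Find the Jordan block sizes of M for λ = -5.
Block sizes for λ = -5: [2, 2]

From the dimensions of kernels of powers, the number of Jordan blocks of size at least j is d_j − d_{j−1} where d_j = dim ker(N^j) (with d_0 = 0). Computing the differences gives [2, 2].
The number of blocks of size exactly k is (#blocks of size ≥ k) − (#blocks of size ≥ k + 1), so the partition is: 2 block(s) of size 2.
In nonincreasing order the block sizes are [2, 2].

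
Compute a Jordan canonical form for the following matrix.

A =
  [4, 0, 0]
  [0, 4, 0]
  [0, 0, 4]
J_1(4) ⊕ J_1(4) ⊕ J_1(4)

The characteristic polynomial is
  det(x·I − A) = x^3 - 12*x^2 + 48*x - 64 = (x - 4)^3

Eigenvalues and multiplicities (the geometric multiplicity of λ is n − rank(A − λI), which equals the number of Jordan blocks for λ):
  λ = 4: algebraic multiplicity = 3, geometric multiplicity = 3

Determining the block sizes for each eigenvalue:
  λ = 4: gm = am = 3, so every block has size 1 → block sizes [1, 1, 1]

Assembling the blocks gives a Jordan form
J =
  [4, 0, 0]
  [0, 4, 0]
  [0, 0, 4]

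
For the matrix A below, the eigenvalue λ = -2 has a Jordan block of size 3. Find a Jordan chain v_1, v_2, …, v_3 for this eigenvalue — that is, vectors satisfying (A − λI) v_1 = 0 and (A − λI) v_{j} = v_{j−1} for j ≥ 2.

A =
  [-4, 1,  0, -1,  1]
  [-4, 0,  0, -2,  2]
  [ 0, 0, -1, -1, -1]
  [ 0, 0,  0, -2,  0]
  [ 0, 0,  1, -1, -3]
A Jordan chain for λ = -2 of length 3:
v_1 = (1, 2, 0, 0, 0)ᵀ
v_2 = (0, 0, 1, 0, 1)ᵀ
v_3 = (0, 0, 1, 0, 0)ᵀ

Let N = A − (-2)·I. We want v_3 with N^3 v_3 = 0 but N^2 v_3 ≠ 0; then v_{j-1} := N · v_j for j = 3, …, 2.

Pick v_3 = (0, 0, 1, 0, 0)ᵀ.
Then v_2 = N · v_3 = (0, 0, 1, 0, 1)ᵀ.
Then v_1 = N · v_2 = (1, 2, 0, 0, 0)ᵀ.

Sanity check: (A − (-2)·I) v_1 = (0, 0, 0, 0, 0)ᵀ = 0. ✓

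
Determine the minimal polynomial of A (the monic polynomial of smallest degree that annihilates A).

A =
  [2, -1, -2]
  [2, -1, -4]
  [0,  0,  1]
x^2 - x

The characteristic polynomial is χ_A(x) = x*(x - 1)^2, so the eigenvalues are known. The minimal polynomial is
  m_A(x) = Π_λ (x − λ)^{k_λ}
where k_λ is the size of the *largest* Jordan block for λ (equivalently, the smallest k with (A − λI)^k v = 0 for every generalised eigenvector v of λ).

  λ = 0: largest Jordan block has size 1, contributing (x − 0)
  λ = 1: largest Jordan block has size 1, contributing (x − 1)

So m_A(x) = x*(x - 1) = x^2 - x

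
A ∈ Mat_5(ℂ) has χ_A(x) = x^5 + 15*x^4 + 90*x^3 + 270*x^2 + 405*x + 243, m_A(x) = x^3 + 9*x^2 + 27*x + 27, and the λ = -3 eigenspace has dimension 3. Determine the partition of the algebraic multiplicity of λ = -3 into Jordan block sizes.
Block sizes for λ = -3: [3, 1, 1]

Step 1 — from the characteristic polynomial, algebraic multiplicity of λ = -3 is 5. From dim ker(A − (-3)·I) = 3, there are exactly 3 Jordan blocks for λ = -3.
Step 2 — from the minimal polynomial, the factor (x + 3)^3 tells us the largest block for λ = -3 has size 3.
Step 3 — with total size 5, 3 blocks, and largest block 3, the block sizes (in nonincreasing order) are [3, 1, 1].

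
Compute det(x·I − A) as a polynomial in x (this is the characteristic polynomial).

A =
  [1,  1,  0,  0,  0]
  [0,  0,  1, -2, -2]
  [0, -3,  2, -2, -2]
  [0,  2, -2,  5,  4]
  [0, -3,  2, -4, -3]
x^5 - 5*x^4 + 10*x^3 - 10*x^2 + 5*x - 1

Expanding det(x·I − A) (e.g. by cofactor expansion or by noting that A is similar to its Jordan form J, which has the same characteristic polynomial as A) gives
  χ_A(x) = x^5 - 5*x^4 + 10*x^3 - 10*x^2 + 5*x - 1
which factors as (x - 1)^5. The eigenvalues (with algebraic multiplicities) are λ = 1 with multiplicity 5.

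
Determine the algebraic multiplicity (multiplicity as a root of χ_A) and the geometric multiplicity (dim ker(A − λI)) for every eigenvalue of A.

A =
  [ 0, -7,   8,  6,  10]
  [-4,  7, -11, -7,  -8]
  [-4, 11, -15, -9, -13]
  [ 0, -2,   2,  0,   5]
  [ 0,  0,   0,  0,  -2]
λ = -2: alg = 5, geom = 2

Step 1 — factor the characteristic polynomial to read off the algebraic multiplicities:
  χ_A(x) = (x + 2)^5

Step 2 — compute geometric multiplicities via the rank-nullity identity g(λ) = n − rank(A − λI):
  rank(A − (-2)·I) = 3, so dim ker(A − (-2)·I) = n − 3 = 2

Summary:
  λ = -2: algebraic multiplicity = 5, geometric multiplicity = 2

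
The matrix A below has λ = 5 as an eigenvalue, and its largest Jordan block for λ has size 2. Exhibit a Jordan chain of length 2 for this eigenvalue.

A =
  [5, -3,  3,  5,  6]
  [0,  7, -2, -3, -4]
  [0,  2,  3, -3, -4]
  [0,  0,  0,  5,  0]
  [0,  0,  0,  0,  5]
A Jordan chain for λ = 5 of length 2:
v_1 = (-3, 2, 2, 0, 0)ᵀ
v_2 = (0, 1, 0, 0, 0)ᵀ

Let N = A − (5)·I. We want v_2 with N^2 v_2 = 0 but N^1 v_2 ≠ 0; then v_{j-1} := N · v_j for j = 2, …, 2.

Pick v_2 = (0, 1, 0, 0, 0)ᵀ.
Then v_1 = N · v_2 = (-3, 2, 2, 0, 0)ᵀ.

Sanity check: (A − (5)·I) v_1 = (0, 0, 0, 0, 0)ᵀ = 0. ✓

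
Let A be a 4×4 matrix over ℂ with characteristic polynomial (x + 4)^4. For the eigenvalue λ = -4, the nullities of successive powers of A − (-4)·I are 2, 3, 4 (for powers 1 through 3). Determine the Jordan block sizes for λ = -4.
Block sizes for λ = -4: [3, 1]

From the dimensions of kernels of powers, the number of Jordan blocks of size at least j is d_j − d_{j−1} where d_j = dim ker(N^j) (with d_0 = 0). Computing the differences gives [2, 1, 1].
The number of blocks of size exactly k is (#blocks of size ≥ k) − (#blocks of size ≥ k + 1), so the partition is: 1 block(s) of size 1, 1 block(s) of size 3.
In nonincreasing order the block sizes are [3, 1].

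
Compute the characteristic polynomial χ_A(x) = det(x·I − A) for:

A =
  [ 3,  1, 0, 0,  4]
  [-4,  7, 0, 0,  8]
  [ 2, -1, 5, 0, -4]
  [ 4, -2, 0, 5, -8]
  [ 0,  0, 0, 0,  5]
x^5 - 25*x^4 + 250*x^3 - 1250*x^2 + 3125*x - 3125

Expanding det(x·I − A) (e.g. by cofactor expansion or by noting that A is similar to its Jordan form J, which has the same characteristic polynomial as A) gives
  χ_A(x) = x^5 - 25*x^4 + 250*x^3 - 1250*x^2 + 3125*x - 3125
which factors as (x - 5)^5. The eigenvalues (with algebraic multiplicities) are λ = 5 with multiplicity 5.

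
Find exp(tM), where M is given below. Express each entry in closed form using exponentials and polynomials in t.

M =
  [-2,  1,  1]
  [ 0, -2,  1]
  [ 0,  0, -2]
e^{tM} =
  [exp(-2*t), t*exp(-2*t), t^2*exp(-2*t)/2 + t*exp(-2*t)]
  [0, exp(-2*t), t*exp(-2*t)]
  [0, 0, exp(-2*t)]

Strategy: write M = P · J · P⁻¹ where J is a Jordan canonical form, so e^{tM} = P · e^{tJ} · P⁻¹, and e^{tJ} can be computed block-by-block.

M has Jordan form
J =
  [-2,  1,  0]
  [ 0, -2,  1]
  [ 0,  0, -2]
(up to reordering of blocks).

Per-block formulas:
  For a 3×3 Jordan block J_3(-2): exp(t · J_3(-2)) = e^(-2t)·(I + t·N + (t^2/2)·N^2), where N is the 3×3 nilpotent shift.

After assembling e^{tJ} and conjugating by P, we get:

e^{tM} =
  [exp(-2*t), t*exp(-2*t), t^2*exp(-2*t)/2 + t*exp(-2*t)]
  [0, exp(-2*t), t*exp(-2*t)]
  [0, 0, exp(-2*t)]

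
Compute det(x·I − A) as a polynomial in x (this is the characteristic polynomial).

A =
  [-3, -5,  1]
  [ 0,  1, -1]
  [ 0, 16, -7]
x^3 + 9*x^2 + 27*x + 27

Expanding det(x·I − A) (e.g. by cofactor expansion or by noting that A is similar to its Jordan form J, which has the same characteristic polynomial as A) gives
  χ_A(x) = x^3 + 9*x^2 + 27*x + 27
which factors as (x + 3)^3. The eigenvalues (with algebraic multiplicities) are λ = -3 with multiplicity 3.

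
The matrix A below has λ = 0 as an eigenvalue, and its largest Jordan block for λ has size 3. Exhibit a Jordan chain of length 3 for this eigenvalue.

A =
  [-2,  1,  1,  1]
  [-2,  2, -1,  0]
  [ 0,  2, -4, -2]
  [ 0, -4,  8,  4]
A Jordan chain for λ = 0 of length 3:
v_1 = (2, 0, -4, 8)ᵀ
v_2 = (-2, -2, 0, 0)ᵀ
v_3 = (1, 0, 0, 0)ᵀ

Let N = A − (0)·I. We want v_3 with N^3 v_3 = 0 but N^2 v_3 ≠ 0; then v_{j-1} := N · v_j for j = 3, …, 2.

Pick v_3 = (1, 0, 0, 0)ᵀ.
Then v_2 = N · v_3 = (-2, -2, 0, 0)ᵀ.
Then v_1 = N · v_2 = (2, 0, -4, 8)ᵀ.

Sanity check: (A − (0)·I) v_1 = (0, 0, 0, 0)ᵀ = 0. ✓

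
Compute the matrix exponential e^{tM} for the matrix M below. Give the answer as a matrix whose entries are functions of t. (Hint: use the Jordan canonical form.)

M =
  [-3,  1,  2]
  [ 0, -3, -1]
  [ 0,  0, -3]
e^{tM} =
  [exp(-3*t), t*exp(-3*t), -t^2*exp(-3*t)/2 + 2*t*exp(-3*t)]
  [0, exp(-3*t), -t*exp(-3*t)]
  [0, 0, exp(-3*t)]

Strategy: write M = P · J · P⁻¹ where J is a Jordan canonical form, so e^{tM} = P · e^{tJ} · P⁻¹, and e^{tJ} can be computed block-by-block.

M has Jordan form
J =
  [-3,  1,  0]
  [ 0, -3,  1]
  [ 0,  0, -3]
(up to reordering of blocks).

Per-block formulas:
  For a 3×3 Jordan block J_3(-3): exp(t · J_3(-3)) = e^(-3t)·(I + t·N + (t^2/2)·N^2), where N is the 3×3 nilpotent shift.

After assembling e^{tJ} and conjugating by P, we get:

e^{tM} =
  [exp(-3*t), t*exp(-3*t), -t^2*exp(-3*t)/2 + 2*t*exp(-3*t)]
  [0, exp(-3*t), -t*exp(-3*t)]
  [0, 0, exp(-3*t)]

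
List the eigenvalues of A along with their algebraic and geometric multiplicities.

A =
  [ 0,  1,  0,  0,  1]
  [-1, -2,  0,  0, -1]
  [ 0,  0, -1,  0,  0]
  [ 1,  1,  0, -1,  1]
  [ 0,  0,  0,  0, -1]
λ = -1: alg = 5, geom = 4

Step 1 — factor the characteristic polynomial to read off the algebraic multiplicities:
  χ_A(x) = (x + 1)^5

Step 2 — compute geometric multiplicities via the rank-nullity identity g(λ) = n − rank(A − λI):
  rank(A − (-1)·I) = 1, so dim ker(A − (-1)·I) = n − 1 = 4

Summary:
  λ = -1: algebraic multiplicity = 5, geometric multiplicity = 4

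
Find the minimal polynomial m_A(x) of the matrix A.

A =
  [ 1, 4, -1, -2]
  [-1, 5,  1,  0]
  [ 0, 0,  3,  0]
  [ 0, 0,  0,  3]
x^3 - 9*x^2 + 27*x - 27

The characteristic polynomial is χ_A(x) = (x - 3)^4, so the eigenvalues are known. The minimal polynomial is
  m_A(x) = Π_λ (x − λ)^{k_λ}
where k_λ is the size of the *largest* Jordan block for λ (equivalently, the smallest k with (A − λI)^k v = 0 for every generalised eigenvector v of λ).

  λ = 3: largest Jordan block has size 3, contributing (x − 3)^3

So m_A(x) = (x - 3)^3 = x^3 - 9*x^2 + 27*x - 27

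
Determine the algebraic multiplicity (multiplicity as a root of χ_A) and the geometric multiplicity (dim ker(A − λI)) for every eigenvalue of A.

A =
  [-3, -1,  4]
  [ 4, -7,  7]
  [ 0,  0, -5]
λ = -5: alg = 3, geom = 1

Step 1 — factor the characteristic polynomial to read off the algebraic multiplicities:
  χ_A(x) = (x + 5)^3

Step 2 — compute geometric multiplicities via the rank-nullity identity g(λ) = n − rank(A − λI):
  rank(A − (-5)·I) = 2, so dim ker(A − (-5)·I) = n − 2 = 1

Summary:
  λ = -5: algebraic multiplicity = 3, geometric multiplicity = 1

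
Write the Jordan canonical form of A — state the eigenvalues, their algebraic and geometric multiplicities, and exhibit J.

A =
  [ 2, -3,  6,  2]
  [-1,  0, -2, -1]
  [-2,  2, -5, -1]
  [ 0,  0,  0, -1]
J_3(-1) ⊕ J_1(-1)

The characteristic polynomial is
  det(x·I − A) = x^4 + 4*x^3 + 6*x^2 + 4*x + 1 = (x + 1)^4

Eigenvalues and multiplicities (the geometric multiplicity of λ is n − rank(A − λI), which equals the number of Jordan blocks for λ):
  λ = -1: algebraic multiplicity = 4, geometric multiplicity = 2

Determining the block sizes for each eigenvalue:
  λ = -1: with am = 4 and gm = 2, the partition is not yet determined (e.g. several partitions of 4 into 2 parts exist). Let N = A − (-1)·I. Computing rank(N^1) = 2, rank(N^2) = 1, rank(N^3) = 0; the number of blocks of size ≥ j is rank(N^{j−1}) − rank(N^j), giving [2, 1, 1]. So we have 1 block(s) of size 3, 1 block(s) of size 1 → block sizes [3, 1]

Assembling the blocks gives a Jordan form
J =
  [-1,  1,  0,  0]
  [ 0, -1,  1,  0]
  [ 0,  0, -1,  0]
  [ 0,  0,  0, -1]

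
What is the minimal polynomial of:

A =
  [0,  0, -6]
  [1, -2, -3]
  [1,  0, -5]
x^2 + 5*x + 6

The characteristic polynomial is χ_A(x) = (x + 2)^2*(x + 3), so the eigenvalues are known. The minimal polynomial is
  m_A(x) = Π_λ (x − λ)^{k_λ}
where k_λ is the size of the *largest* Jordan block for λ (equivalently, the smallest k with (A − λI)^k v = 0 for every generalised eigenvector v of λ).

  λ = -3: largest Jordan block has size 1, contributing (x + 3)
  λ = -2: largest Jordan block has size 1, contributing (x + 2)

So m_A(x) = (x + 2)*(x + 3) = x^2 + 5*x + 6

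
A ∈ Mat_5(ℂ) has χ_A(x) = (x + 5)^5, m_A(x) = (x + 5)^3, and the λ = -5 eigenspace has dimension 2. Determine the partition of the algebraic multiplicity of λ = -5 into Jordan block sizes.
Block sizes for λ = -5: [3, 2]

Step 1 — from the characteristic polynomial, algebraic multiplicity of λ = -5 is 5. From dim ker(A − (-5)·I) = 2, there are exactly 2 Jordan blocks for λ = -5.
Step 2 — from the minimal polynomial, the factor (x + 5)^3 tells us the largest block for λ = -5 has size 3.
Step 3 — with total size 5, 2 blocks, and largest block 3, the block sizes (in nonincreasing order) are [3, 2].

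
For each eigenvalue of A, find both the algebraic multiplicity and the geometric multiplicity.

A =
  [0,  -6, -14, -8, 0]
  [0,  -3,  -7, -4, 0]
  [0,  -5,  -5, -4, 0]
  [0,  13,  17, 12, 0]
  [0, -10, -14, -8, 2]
λ = 0: alg = 2, geom = 2; λ = 2: alg = 3, geom = 2

Step 1 — factor the characteristic polynomial to read off the algebraic multiplicities:
  χ_A(x) = x^2*(x - 2)^3

Step 2 — compute geometric multiplicities via the rank-nullity identity g(λ) = n − rank(A − λI):
  rank(A − (0)·I) = 3, so dim ker(A − (0)·I) = n − 3 = 2
  rank(A − (2)·I) = 3, so dim ker(A − (2)·I) = n − 3 = 2

Summary:
  λ = 0: algebraic multiplicity = 2, geometric multiplicity = 2
  λ = 2: algebraic multiplicity = 3, geometric multiplicity = 2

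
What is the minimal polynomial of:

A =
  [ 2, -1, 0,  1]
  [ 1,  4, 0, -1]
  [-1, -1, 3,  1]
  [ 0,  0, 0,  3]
x^2 - 6*x + 9

The characteristic polynomial is χ_A(x) = (x - 3)^4, so the eigenvalues are known. The minimal polynomial is
  m_A(x) = Π_λ (x − λ)^{k_λ}
where k_λ is the size of the *largest* Jordan block for λ (equivalently, the smallest k with (A − λI)^k v = 0 for every generalised eigenvector v of λ).

  λ = 3: largest Jordan block has size 2, contributing (x − 3)^2

So m_A(x) = (x - 3)^2 = x^2 - 6*x + 9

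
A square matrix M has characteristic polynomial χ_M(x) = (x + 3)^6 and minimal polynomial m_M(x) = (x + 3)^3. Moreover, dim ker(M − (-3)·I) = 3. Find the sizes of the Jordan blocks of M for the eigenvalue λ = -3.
Block sizes for λ = -3: [3, 2, 1]

Step 1 — from the characteristic polynomial, algebraic multiplicity of λ = -3 is 6. From dim ker(M − (-3)·I) = 3, there are exactly 3 Jordan blocks for λ = -3.
Step 2 — from the minimal polynomial, the factor (x + 3)^3 tells us the largest block for λ = -3 has size 3.
Step 3 — with total size 6, 3 blocks, and largest block 3, the block sizes (in nonincreasing order) are [3, 2, 1].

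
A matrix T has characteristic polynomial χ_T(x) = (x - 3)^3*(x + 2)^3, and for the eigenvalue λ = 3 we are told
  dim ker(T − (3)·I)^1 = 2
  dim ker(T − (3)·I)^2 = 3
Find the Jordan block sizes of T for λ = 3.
Block sizes for λ = 3: [2, 1]

From the dimensions of kernels of powers, the number of Jordan blocks of size at least j is d_j − d_{j−1} where d_j = dim ker(N^j) (with d_0 = 0). Computing the differences gives [2, 1].
The number of blocks of size exactly k is (#blocks of size ≥ k) − (#blocks of size ≥ k + 1), so the partition is: 1 block(s) of size 1, 1 block(s) of size 2.
In nonincreasing order the block sizes are [2, 1].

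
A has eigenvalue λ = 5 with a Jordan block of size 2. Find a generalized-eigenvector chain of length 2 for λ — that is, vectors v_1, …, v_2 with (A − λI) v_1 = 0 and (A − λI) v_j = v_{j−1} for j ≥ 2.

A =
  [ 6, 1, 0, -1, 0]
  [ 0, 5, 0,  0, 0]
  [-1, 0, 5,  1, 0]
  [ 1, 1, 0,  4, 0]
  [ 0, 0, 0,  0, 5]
A Jordan chain for λ = 5 of length 2:
v_1 = (1, 0, -1, 1, 0)ᵀ
v_2 = (1, 0, 0, 0, 0)ᵀ

Let N = A − (5)·I. We want v_2 with N^2 v_2 = 0 but N^1 v_2 ≠ 0; then v_{j-1} := N · v_j for j = 2, …, 2.

Pick v_2 = (1, 0, 0, 0, 0)ᵀ.
Then v_1 = N · v_2 = (1, 0, -1, 1, 0)ᵀ.

Sanity check: (A − (5)·I) v_1 = (0, 0, 0, 0, 0)ᵀ = 0. ✓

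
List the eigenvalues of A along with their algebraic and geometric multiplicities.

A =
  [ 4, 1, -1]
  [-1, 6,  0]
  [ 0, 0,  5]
λ = 5: alg = 3, geom = 1

Step 1 — factor the characteristic polynomial to read off the algebraic multiplicities:
  χ_A(x) = (x - 5)^3

Step 2 — compute geometric multiplicities via the rank-nullity identity g(λ) = n − rank(A − λI):
  rank(A − (5)·I) = 2, so dim ker(A − (5)·I) = n − 2 = 1

Summary:
  λ = 5: algebraic multiplicity = 3, geometric multiplicity = 1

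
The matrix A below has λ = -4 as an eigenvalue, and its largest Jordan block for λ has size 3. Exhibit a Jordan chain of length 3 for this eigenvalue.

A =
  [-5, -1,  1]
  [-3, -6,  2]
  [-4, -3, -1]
A Jordan chain for λ = -4 of length 3:
v_1 = (0, 1, 1)ᵀ
v_2 = (-1, -3, -4)ᵀ
v_3 = (1, 0, 0)ᵀ

Let N = A − (-4)·I. We want v_3 with N^3 v_3 = 0 but N^2 v_3 ≠ 0; then v_{j-1} := N · v_j for j = 3, …, 2.

Pick v_3 = (1, 0, 0)ᵀ.
Then v_2 = N · v_3 = (-1, -3, -4)ᵀ.
Then v_1 = N · v_2 = (0, 1, 1)ᵀ.

Sanity check: (A − (-4)·I) v_1 = (0, 0, 0)ᵀ = 0. ✓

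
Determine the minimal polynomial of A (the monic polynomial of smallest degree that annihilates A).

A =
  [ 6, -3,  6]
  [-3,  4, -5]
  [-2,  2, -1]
x^3 - 9*x^2 + 27*x - 27

The characteristic polynomial is χ_A(x) = (x - 3)^3, so the eigenvalues are known. The minimal polynomial is
  m_A(x) = Π_λ (x − λ)^{k_λ}
where k_λ is the size of the *largest* Jordan block for λ (equivalently, the smallest k with (A − λI)^k v = 0 for every generalised eigenvector v of λ).

  λ = 3: largest Jordan block has size 3, contributing (x − 3)^3

So m_A(x) = (x - 3)^3 = x^3 - 9*x^2 + 27*x - 27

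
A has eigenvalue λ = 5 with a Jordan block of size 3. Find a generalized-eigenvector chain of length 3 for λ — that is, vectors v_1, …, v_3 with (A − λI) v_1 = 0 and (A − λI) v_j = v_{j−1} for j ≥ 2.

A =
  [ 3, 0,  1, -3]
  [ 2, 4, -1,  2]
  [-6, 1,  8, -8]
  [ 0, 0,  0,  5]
A Jordan chain for λ = 5 of length 3:
v_1 = (-2, 0, -4, 0)ᵀ
v_2 = (-2, 2, -6, 0)ᵀ
v_3 = (1, 0, 0, 0)ᵀ

Let N = A − (5)·I. We want v_3 with N^3 v_3 = 0 but N^2 v_3 ≠ 0; then v_{j-1} := N · v_j for j = 3, …, 2.

Pick v_3 = (1, 0, 0, 0)ᵀ.
Then v_2 = N · v_3 = (-2, 2, -6, 0)ᵀ.
Then v_1 = N · v_2 = (-2, 0, -4, 0)ᵀ.

Sanity check: (A − (5)·I) v_1 = (0, 0, 0, 0)ᵀ = 0. ✓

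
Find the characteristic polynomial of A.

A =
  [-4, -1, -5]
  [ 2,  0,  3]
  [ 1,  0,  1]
x^3 + 3*x^2 + 3*x + 1

Expanding det(x·I − A) (e.g. by cofactor expansion or by noting that A is similar to its Jordan form J, which has the same characteristic polynomial as A) gives
  χ_A(x) = x^3 + 3*x^2 + 3*x + 1
which factors as (x + 1)^3. The eigenvalues (with algebraic multiplicities) are λ = -1 with multiplicity 3.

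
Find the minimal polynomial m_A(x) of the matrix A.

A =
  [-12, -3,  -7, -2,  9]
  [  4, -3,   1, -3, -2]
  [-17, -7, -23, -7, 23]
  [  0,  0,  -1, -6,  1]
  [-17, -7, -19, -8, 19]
x^3 + 15*x^2 + 75*x + 125

The characteristic polynomial is χ_A(x) = (x + 5)^5, so the eigenvalues are known. The minimal polynomial is
  m_A(x) = Π_λ (x − λ)^{k_λ}
where k_λ is the size of the *largest* Jordan block for λ (equivalently, the smallest k with (A − λI)^k v = 0 for every generalised eigenvector v of λ).

  λ = -5: largest Jordan block has size 3, contributing (x + 5)^3

So m_A(x) = (x + 5)^3 = x^3 + 15*x^2 + 75*x + 125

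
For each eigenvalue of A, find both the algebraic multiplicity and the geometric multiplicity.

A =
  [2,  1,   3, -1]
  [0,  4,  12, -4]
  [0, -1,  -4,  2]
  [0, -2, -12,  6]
λ = 2: alg = 4, geom = 2

Step 1 — factor the characteristic polynomial to read off the algebraic multiplicities:
  χ_A(x) = (x - 2)^4

Step 2 — compute geometric multiplicities via the rank-nullity identity g(λ) = n − rank(A − λI):
  rank(A − (2)·I) = 2, so dim ker(A − (2)·I) = n − 2 = 2

Summary:
  λ = 2: algebraic multiplicity = 4, geometric multiplicity = 2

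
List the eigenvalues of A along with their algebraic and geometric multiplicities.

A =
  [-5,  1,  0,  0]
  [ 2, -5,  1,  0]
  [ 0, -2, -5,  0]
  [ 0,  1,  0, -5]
λ = -5: alg = 4, geom = 2

Step 1 — factor the characteristic polynomial to read off the algebraic multiplicities:
  χ_A(x) = (x + 5)^4

Step 2 — compute geometric multiplicities via the rank-nullity identity g(λ) = n − rank(A − λI):
  rank(A − (-5)·I) = 2, so dim ker(A − (-5)·I) = n − 2 = 2

Summary:
  λ = -5: algebraic multiplicity = 4, geometric multiplicity = 2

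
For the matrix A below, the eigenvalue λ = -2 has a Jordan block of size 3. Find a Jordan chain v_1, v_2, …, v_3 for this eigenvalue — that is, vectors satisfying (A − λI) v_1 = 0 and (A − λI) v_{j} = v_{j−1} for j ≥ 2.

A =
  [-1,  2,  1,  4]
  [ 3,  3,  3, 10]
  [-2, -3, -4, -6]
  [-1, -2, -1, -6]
A Jordan chain for λ = -2 of length 3:
v_1 = (1, 2, -1, -1)ᵀ
v_2 = (1, 3, -2, -1)ᵀ
v_3 = (1, 0, 0, 0)ᵀ

Let N = A − (-2)·I. We want v_3 with N^3 v_3 = 0 but N^2 v_3 ≠ 0; then v_{j-1} := N · v_j for j = 3, …, 2.

Pick v_3 = (1, 0, 0, 0)ᵀ.
Then v_2 = N · v_3 = (1, 3, -2, -1)ᵀ.
Then v_1 = N · v_2 = (1, 2, -1, -1)ᵀ.

Sanity check: (A − (-2)·I) v_1 = (0, 0, 0, 0)ᵀ = 0. ✓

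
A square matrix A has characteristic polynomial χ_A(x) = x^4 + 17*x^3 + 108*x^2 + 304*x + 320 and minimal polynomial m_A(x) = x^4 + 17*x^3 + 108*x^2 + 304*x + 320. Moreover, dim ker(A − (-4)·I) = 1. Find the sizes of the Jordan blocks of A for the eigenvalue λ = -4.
Block sizes for λ = -4: [3]

Step 1 — from the characteristic polynomial, algebraic multiplicity of λ = -4 is 3. From dim ker(A − (-4)·I) = 1, there are exactly 1 Jordan blocks for λ = -4.
Step 2 — from the minimal polynomial, the factor (x + 4)^3 tells us the largest block for λ = -4 has size 3.
Step 3 — with total size 3, 1 blocks, and largest block 3, the block sizes (in nonincreasing order) are [3].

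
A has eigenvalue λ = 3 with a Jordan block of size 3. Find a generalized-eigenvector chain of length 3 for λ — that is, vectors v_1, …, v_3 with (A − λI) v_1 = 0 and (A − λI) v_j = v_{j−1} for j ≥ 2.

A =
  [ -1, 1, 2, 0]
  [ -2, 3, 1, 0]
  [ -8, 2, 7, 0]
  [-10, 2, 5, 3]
A Jordan chain for λ = 3 of length 3:
v_1 = (-2, 0, -4, -4)ᵀ
v_2 = (-4, -2, -8, -10)ᵀ
v_3 = (1, 0, 0, 0)ᵀ

Let N = A − (3)·I. We want v_3 with N^3 v_3 = 0 but N^2 v_3 ≠ 0; then v_{j-1} := N · v_j for j = 3, …, 2.

Pick v_3 = (1, 0, 0, 0)ᵀ.
Then v_2 = N · v_3 = (-4, -2, -8, -10)ᵀ.
Then v_1 = N · v_2 = (-2, 0, -4, -4)ᵀ.

Sanity check: (A − (3)·I) v_1 = (0, 0, 0, 0)ᵀ = 0. ✓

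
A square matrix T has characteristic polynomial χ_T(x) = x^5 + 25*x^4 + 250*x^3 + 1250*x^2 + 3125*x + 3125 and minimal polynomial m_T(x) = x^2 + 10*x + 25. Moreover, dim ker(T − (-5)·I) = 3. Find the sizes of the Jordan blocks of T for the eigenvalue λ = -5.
Block sizes for λ = -5: [2, 2, 1]

Step 1 — from the characteristic polynomial, algebraic multiplicity of λ = -5 is 5. From dim ker(T − (-5)·I) = 3, there are exactly 3 Jordan blocks for λ = -5.
Step 2 — from the minimal polynomial, the factor (x + 5)^2 tells us the largest block for λ = -5 has size 2.
Step 3 — with total size 5, 3 blocks, and largest block 2, the block sizes (in nonincreasing order) are [2, 2, 1].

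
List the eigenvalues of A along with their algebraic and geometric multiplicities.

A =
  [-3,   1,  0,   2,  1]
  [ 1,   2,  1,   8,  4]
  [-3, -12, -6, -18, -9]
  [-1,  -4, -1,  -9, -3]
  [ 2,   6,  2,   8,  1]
λ = -3: alg = 5, geom = 3

Step 1 — factor the characteristic polynomial to read off the algebraic multiplicities:
  χ_A(x) = (x + 3)^5

Step 2 — compute geometric multiplicities via the rank-nullity identity g(λ) = n − rank(A − λI):
  rank(A − (-3)·I) = 2, so dim ker(A − (-3)·I) = n − 2 = 3

Summary:
  λ = -3: algebraic multiplicity = 5, geometric multiplicity = 3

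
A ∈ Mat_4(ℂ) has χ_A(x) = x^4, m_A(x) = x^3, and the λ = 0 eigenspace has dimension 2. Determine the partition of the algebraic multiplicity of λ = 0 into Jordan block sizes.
Block sizes for λ = 0: [3, 1]

Step 1 — from the characteristic polynomial, algebraic multiplicity of λ = 0 is 4. From dim ker(A − (0)·I) = 2, there are exactly 2 Jordan blocks for λ = 0.
Step 2 — from the minimal polynomial, the factor (x − 0)^3 tells us the largest block for λ = 0 has size 3.
Step 3 — with total size 4, 2 blocks, and largest block 3, the block sizes (in nonincreasing order) are [3, 1].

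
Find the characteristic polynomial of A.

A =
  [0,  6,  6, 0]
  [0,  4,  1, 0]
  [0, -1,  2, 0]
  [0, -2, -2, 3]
x^4 - 9*x^3 + 27*x^2 - 27*x

Expanding det(x·I − A) (e.g. by cofactor expansion or by noting that A is similar to its Jordan form J, which has the same characteristic polynomial as A) gives
  χ_A(x) = x^4 - 9*x^3 + 27*x^2 - 27*x
which factors as x*(x - 3)^3. The eigenvalues (with algebraic multiplicities) are λ = 0 with multiplicity 1, λ = 3 with multiplicity 3.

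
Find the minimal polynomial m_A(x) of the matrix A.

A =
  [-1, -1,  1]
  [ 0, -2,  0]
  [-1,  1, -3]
x^2 + 4*x + 4

The characteristic polynomial is χ_A(x) = (x + 2)^3, so the eigenvalues are known. The minimal polynomial is
  m_A(x) = Π_λ (x − λ)^{k_λ}
where k_λ is the size of the *largest* Jordan block for λ (equivalently, the smallest k with (A − λI)^k v = 0 for every generalised eigenvector v of λ).

  λ = -2: largest Jordan block has size 2, contributing (x + 2)^2

So m_A(x) = (x + 2)^2 = x^2 + 4*x + 4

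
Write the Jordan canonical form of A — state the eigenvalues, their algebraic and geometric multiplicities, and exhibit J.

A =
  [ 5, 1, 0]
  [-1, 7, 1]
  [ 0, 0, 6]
J_3(6)

The characteristic polynomial is
  det(x·I − A) = x^3 - 18*x^2 + 108*x - 216 = (x - 6)^3

Eigenvalues and multiplicities (the geometric multiplicity of λ is n − rank(A − λI), which equals the number of Jordan blocks for λ):
  λ = 6: algebraic multiplicity = 3, geometric multiplicity = 1

Determining the block sizes for each eigenvalue:
  λ = 6: one block (gm = 1), so the single block has size am = 3 → block sizes [3]

Assembling the blocks gives a Jordan form
J =
  [6, 1, 0]
  [0, 6, 1]
  [0, 0, 6]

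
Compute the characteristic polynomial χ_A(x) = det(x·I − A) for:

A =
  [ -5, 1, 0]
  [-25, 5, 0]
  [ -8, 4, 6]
x^3 - 6*x^2

Expanding det(x·I − A) (e.g. by cofactor expansion or by noting that A is similar to its Jordan form J, which has the same characteristic polynomial as A) gives
  χ_A(x) = x^3 - 6*x^2
which factors as x^2*(x - 6). The eigenvalues (with algebraic multiplicities) are λ = 0 with multiplicity 2, λ = 6 with multiplicity 1.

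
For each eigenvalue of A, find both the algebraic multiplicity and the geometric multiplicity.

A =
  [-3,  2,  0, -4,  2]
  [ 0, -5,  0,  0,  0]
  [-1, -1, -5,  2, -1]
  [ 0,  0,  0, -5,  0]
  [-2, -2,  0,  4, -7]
λ = -5: alg = 5, geom = 4

Step 1 — factor the characteristic polynomial to read off the algebraic multiplicities:
  χ_A(x) = (x + 5)^5

Step 2 — compute geometric multiplicities via the rank-nullity identity g(λ) = n − rank(A − λI):
  rank(A − (-5)·I) = 1, so dim ker(A − (-5)·I) = n − 1 = 4

Summary:
  λ = -5: algebraic multiplicity = 5, geometric multiplicity = 4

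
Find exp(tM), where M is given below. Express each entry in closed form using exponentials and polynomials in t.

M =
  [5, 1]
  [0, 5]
e^{tM} =
  [exp(5*t), t*exp(5*t)]
  [0, exp(5*t)]

Strategy: write M = P · J · P⁻¹ where J is a Jordan canonical form, so e^{tM} = P · e^{tJ} · P⁻¹, and e^{tJ} can be computed block-by-block.

M has Jordan form
J =
  [5, 1]
  [0, 5]
(up to reordering of blocks).

Per-block formulas:
  For a 2×2 Jordan block J_2(5): exp(t · J_2(5)) = e^(5t)·(I + t·N), where N is the 2×2 nilpotent shift.

After assembling e^{tJ} and conjugating by P, we get:

e^{tM} =
  [exp(5*t), t*exp(5*t)]
  [0, exp(5*t)]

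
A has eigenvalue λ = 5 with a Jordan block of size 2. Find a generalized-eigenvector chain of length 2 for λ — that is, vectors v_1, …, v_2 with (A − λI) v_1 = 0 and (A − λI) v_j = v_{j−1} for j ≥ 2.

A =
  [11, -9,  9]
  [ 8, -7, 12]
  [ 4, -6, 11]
A Jordan chain for λ = 5 of length 2:
v_1 = (6, 8, 4)ᵀ
v_2 = (1, 0, 0)ᵀ

Let N = A − (5)·I. We want v_2 with N^2 v_2 = 0 but N^1 v_2 ≠ 0; then v_{j-1} := N · v_j for j = 2, …, 2.

Pick v_2 = (1, 0, 0)ᵀ.
Then v_1 = N · v_2 = (6, 8, 4)ᵀ.

Sanity check: (A − (5)·I) v_1 = (0, 0, 0)ᵀ = 0. ✓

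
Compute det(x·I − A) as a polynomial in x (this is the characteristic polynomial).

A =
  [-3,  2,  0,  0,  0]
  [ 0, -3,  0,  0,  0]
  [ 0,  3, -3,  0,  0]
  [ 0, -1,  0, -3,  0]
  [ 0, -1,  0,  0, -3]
x^5 + 15*x^4 + 90*x^3 + 270*x^2 + 405*x + 243

Expanding det(x·I − A) (e.g. by cofactor expansion or by noting that A is similar to its Jordan form J, which has the same characteristic polynomial as A) gives
  χ_A(x) = x^5 + 15*x^4 + 90*x^3 + 270*x^2 + 405*x + 243
which factors as (x + 3)^5. The eigenvalues (with algebraic multiplicities) are λ = -3 with multiplicity 5.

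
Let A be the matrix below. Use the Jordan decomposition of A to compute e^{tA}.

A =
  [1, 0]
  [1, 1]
e^{tA} =
  [exp(t), 0]
  [t*exp(t), exp(t)]

Strategy: write A = P · J · P⁻¹ where J is a Jordan canonical form, so e^{tA} = P · e^{tJ} · P⁻¹, and e^{tJ} can be computed block-by-block.

A has Jordan form
J =
  [1, 1]
  [0, 1]
(up to reordering of blocks).

Per-block formulas:
  For a 2×2 Jordan block J_2(1): exp(t · J_2(1)) = e^(1t)·(I + t·N), where N is the 2×2 nilpotent shift.

After assembling e^{tJ} and conjugating by P, we get:

e^{tA} =
  [exp(t), 0]
  [t*exp(t), exp(t)]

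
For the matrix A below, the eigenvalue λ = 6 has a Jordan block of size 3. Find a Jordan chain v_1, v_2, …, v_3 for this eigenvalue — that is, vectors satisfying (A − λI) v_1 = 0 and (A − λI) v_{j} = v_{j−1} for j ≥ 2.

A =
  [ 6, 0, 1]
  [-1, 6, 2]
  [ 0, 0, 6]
A Jordan chain for λ = 6 of length 3:
v_1 = (0, -1, 0)ᵀ
v_2 = (1, 2, 0)ᵀ
v_3 = (0, 0, 1)ᵀ

Let N = A − (6)·I. We want v_3 with N^3 v_3 = 0 but N^2 v_3 ≠ 0; then v_{j-1} := N · v_j for j = 3, …, 2.

Pick v_3 = (0, 0, 1)ᵀ.
Then v_2 = N · v_3 = (1, 2, 0)ᵀ.
Then v_1 = N · v_2 = (0, -1, 0)ᵀ.

Sanity check: (A − (6)·I) v_1 = (0, 0, 0)ᵀ = 0. ✓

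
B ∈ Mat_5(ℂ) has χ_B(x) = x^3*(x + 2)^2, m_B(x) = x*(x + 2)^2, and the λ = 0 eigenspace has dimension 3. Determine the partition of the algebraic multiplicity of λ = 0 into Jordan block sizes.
Block sizes for λ = 0: [1, 1, 1]

Step 1 — from the characteristic polynomial, algebraic multiplicity of λ = 0 is 3. From dim ker(B − (0)·I) = 3, there are exactly 3 Jordan blocks for λ = 0.
Step 2 — from the minimal polynomial, the factor (x − 0) tells us the largest block for λ = 0 has size 1.
Step 3 — with total size 3, 3 blocks, and largest block 1, the block sizes (in nonincreasing order) are [1, 1, 1].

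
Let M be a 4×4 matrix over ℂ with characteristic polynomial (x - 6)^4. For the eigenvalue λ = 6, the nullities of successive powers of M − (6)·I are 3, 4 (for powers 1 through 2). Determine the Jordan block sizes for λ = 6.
Block sizes for λ = 6: [2, 1, 1]

From the dimensions of kernels of powers, the number of Jordan blocks of size at least j is d_j − d_{j−1} where d_j = dim ker(N^j) (with d_0 = 0). Computing the differences gives [3, 1].
The number of blocks of size exactly k is (#blocks of size ≥ k) − (#blocks of size ≥ k + 1), so the partition is: 2 block(s) of size 1, 1 block(s) of size 2.
In nonincreasing order the block sizes are [2, 1, 1].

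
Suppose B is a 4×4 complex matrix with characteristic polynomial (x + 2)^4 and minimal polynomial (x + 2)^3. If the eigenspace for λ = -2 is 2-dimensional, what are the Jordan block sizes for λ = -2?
Block sizes for λ = -2: [3, 1]

Step 1 — from the characteristic polynomial, algebraic multiplicity of λ = -2 is 4. From dim ker(B − (-2)·I) = 2, there are exactly 2 Jordan blocks for λ = -2.
Step 2 — from the minimal polynomial, the factor (x + 2)^3 tells us the largest block for λ = -2 has size 3.
Step 3 — with total size 4, 2 blocks, and largest block 3, the block sizes (in nonincreasing order) are [3, 1].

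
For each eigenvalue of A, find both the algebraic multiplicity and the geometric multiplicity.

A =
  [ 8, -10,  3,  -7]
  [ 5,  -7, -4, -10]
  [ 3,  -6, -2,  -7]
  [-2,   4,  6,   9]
λ = -1: alg = 1, geom = 1; λ = 3: alg = 3, geom = 1

Step 1 — factor the characteristic polynomial to read off the algebraic multiplicities:
  χ_A(x) = (x - 3)^3*(x + 1)

Step 2 — compute geometric multiplicities via the rank-nullity identity g(λ) = n − rank(A − λI):
  rank(A − (-1)·I) = 3, so dim ker(A − (-1)·I) = n − 3 = 1
  rank(A − (3)·I) = 3, so dim ker(A − (3)·I) = n − 3 = 1

Summary:
  λ = -1: algebraic multiplicity = 1, geometric multiplicity = 1
  λ = 3: algebraic multiplicity = 3, geometric multiplicity = 1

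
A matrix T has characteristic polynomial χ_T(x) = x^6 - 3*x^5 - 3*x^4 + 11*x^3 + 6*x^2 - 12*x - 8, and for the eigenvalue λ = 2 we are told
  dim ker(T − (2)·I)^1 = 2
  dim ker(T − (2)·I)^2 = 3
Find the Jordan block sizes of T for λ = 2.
Block sizes for λ = 2: [2, 1]

From the dimensions of kernels of powers, the number of Jordan blocks of size at least j is d_j − d_{j−1} where d_j = dim ker(N^j) (with d_0 = 0). Computing the differences gives [2, 1].
The number of blocks of size exactly k is (#blocks of size ≥ k) − (#blocks of size ≥ k + 1), so the partition is: 1 block(s) of size 1, 1 block(s) of size 2.
In nonincreasing order the block sizes are [2, 1].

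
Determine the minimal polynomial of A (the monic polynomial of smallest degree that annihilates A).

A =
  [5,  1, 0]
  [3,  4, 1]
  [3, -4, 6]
x^3 - 15*x^2 + 75*x - 125

The characteristic polynomial is χ_A(x) = (x - 5)^3, so the eigenvalues are known. The minimal polynomial is
  m_A(x) = Π_λ (x − λ)^{k_λ}
where k_λ is the size of the *largest* Jordan block for λ (equivalently, the smallest k with (A − λI)^k v = 0 for every generalised eigenvector v of λ).

  λ = 5: largest Jordan block has size 3, contributing (x − 5)^3

So m_A(x) = (x - 5)^3 = x^3 - 15*x^2 + 75*x - 125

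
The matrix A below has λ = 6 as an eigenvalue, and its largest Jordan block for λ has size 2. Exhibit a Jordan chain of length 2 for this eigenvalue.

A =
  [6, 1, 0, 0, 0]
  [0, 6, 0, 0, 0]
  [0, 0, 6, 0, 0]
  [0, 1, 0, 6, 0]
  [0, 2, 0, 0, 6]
A Jordan chain for λ = 6 of length 2:
v_1 = (1, 0, 0, 1, 2)ᵀ
v_2 = (0, 1, 0, 0, 0)ᵀ

Let N = A − (6)·I. We want v_2 with N^2 v_2 = 0 but N^1 v_2 ≠ 0; then v_{j-1} := N · v_j for j = 2, …, 2.

Pick v_2 = (0, 1, 0, 0, 0)ᵀ.
Then v_1 = N · v_2 = (1, 0, 0, 1, 2)ᵀ.

Sanity check: (A − (6)·I) v_1 = (0, 0, 0, 0, 0)ᵀ = 0. ✓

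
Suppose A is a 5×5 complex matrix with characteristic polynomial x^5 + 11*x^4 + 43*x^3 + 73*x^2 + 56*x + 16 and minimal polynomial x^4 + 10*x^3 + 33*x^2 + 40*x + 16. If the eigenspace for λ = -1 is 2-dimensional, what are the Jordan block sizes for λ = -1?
Block sizes for λ = -1: [2, 1]

Step 1 — from the characteristic polynomial, algebraic multiplicity of λ = -1 is 3. From dim ker(A − (-1)·I) = 2, there are exactly 2 Jordan blocks for λ = -1.
Step 2 — from the minimal polynomial, the factor (x + 1)^2 tells us the largest block for λ = -1 has size 2.
Step 3 — with total size 3, 2 blocks, and largest block 2, the block sizes (in nonincreasing order) are [2, 1].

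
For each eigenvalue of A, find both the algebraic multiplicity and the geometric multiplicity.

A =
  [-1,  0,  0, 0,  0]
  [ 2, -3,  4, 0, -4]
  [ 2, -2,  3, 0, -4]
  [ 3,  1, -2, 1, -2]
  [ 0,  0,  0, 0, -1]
λ = -1: alg = 3, geom = 3; λ = 1: alg = 2, geom = 1

Step 1 — factor the characteristic polynomial to read off the algebraic multiplicities:
  χ_A(x) = (x - 1)^2*(x + 1)^3

Step 2 — compute geometric multiplicities via the rank-nullity identity g(λ) = n − rank(A − λI):
  rank(A − (-1)·I) = 2, so dim ker(A − (-1)·I) = n − 2 = 3
  rank(A − (1)·I) = 4, so dim ker(A − (1)·I) = n − 4 = 1

Summary:
  λ = -1: algebraic multiplicity = 3, geometric multiplicity = 3
  λ = 1: algebraic multiplicity = 2, geometric multiplicity = 1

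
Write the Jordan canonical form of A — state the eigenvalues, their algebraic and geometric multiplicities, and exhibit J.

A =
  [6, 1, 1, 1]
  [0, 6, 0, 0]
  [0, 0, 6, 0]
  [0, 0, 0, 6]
J_2(6) ⊕ J_1(6) ⊕ J_1(6)

The characteristic polynomial is
  det(x·I − A) = x^4 - 24*x^3 + 216*x^2 - 864*x + 1296 = (x - 6)^4

Eigenvalues and multiplicities (the geometric multiplicity of λ is n − rank(A − λI), which equals the number of Jordan blocks for λ):
  λ = 6: algebraic multiplicity = 4, geometric multiplicity = 3

Determining the block sizes for each eigenvalue:
  λ = 6: 3 blocks summing to 4 forces exactly one block of size 2 and the rest size 1 → block sizes [2, 1, 1]

Assembling the blocks gives a Jordan form
J =
  [6, 1, 0, 0]
  [0, 6, 0, 0]
  [0, 0, 6, 0]
  [0, 0, 0, 6]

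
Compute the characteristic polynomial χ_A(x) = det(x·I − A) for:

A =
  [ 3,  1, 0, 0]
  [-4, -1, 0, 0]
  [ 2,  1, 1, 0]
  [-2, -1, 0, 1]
x^4 - 4*x^3 + 6*x^2 - 4*x + 1

Expanding det(x·I − A) (e.g. by cofactor expansion or by noting that A is similar to its Jordan form J, which has the same characteristic polynomial as A) gives
  χ_A(x) = x^4 - 4*x^3 + 6*x^2 - 4*x + 1
which factors as (x - 1)^4. The eigenvalues (with algebraic multiplicities) are λ = 1 with multiplicity 4.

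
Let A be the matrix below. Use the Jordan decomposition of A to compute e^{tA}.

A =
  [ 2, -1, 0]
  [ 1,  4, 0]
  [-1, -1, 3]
e^{tA} =
  [-t*exp(3*t) + exp(3*t), -t*exp(3*t), 0]
  [t*exp(3*t), t*exp(3*t) + exp(3*t), 0]
  [-t*exp(3*t), -t*exp(3*t), exp(3*t)]

Strategy: write A = P · J · P⁻¹ where J is a Jordan canonical form, so e^{tA} = P · e^{tJ} · P⁻¹, and e^{tJ} can be computed block-by-block.

A has Jordan form
J =
  [3, 1, 0]
  [0, 3, 0]
  [0, 0, 3]
(up to reordering of blocks).

Per-block formulas:
  For a 1×1 block at λ = 3: exp(t · [3]) = [e^(3t)].
  For a 2×2 Jordan block J_2(3): exp(t · J_2(3)) = e^(3t)·(I + t·N), where N is the 2×2 nilpotent shift.

After assembling e^{tJ} and conjugating by P, we get:

e^{tA} =
  [-t*exp(3*t) + exp(3*t), -t*exp(3*t), 0]
  [t*exp(3*t), t*exp(3*t) + exp(3*t), 0]
  [-t*exp(3*t), -t*exp(3*t), exp(3*t)]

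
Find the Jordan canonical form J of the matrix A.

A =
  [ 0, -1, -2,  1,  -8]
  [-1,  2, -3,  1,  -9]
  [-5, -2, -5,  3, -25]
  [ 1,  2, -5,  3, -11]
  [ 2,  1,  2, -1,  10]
J_2(2) ⊕ J_2(2) ⊕ J_1(2)

The characteristic polynomial is
  det(x·I − A) = x^5 - 10*x^4 + 40*x^3 - 80*x^2 + 80*x - 32 = (x - 2)^5

Eigenvalues and multiplicities (the geometric multiplicity of λ is n − rank(A − λI), which equals the number of Jordan blocks for λ):
  λ = 2: algebraic multiplicity = 5, geometric multiplicity = 3

Determining the block sizes for each eigenvalue:
  λ = 2: with am = 5 and gm = 3, the partition is not yet determined (e.g. several partitions of 5 into 3 parts exist). Let N = A − (2)·I. Computing rank(N^1) = 2, rank(N^2) = 0; the number of blocks of size ≥ j is rank(N^{j−1}) − rank(N^j), giving [3, 2]. So we have 2 block(s) of size 2, 1 block(s) of size 1 → block sizes [2, 2, 1]

Assembling the blocks gives a Jordan form
J =
  [2, 1, 0, 0, 0]
  [0, 2, 0, 0, 0]
  [0, 0, 2, 1, 0]
  [0, 0, 0, 2, 0]
  [0, 0, 0, 0, 2]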